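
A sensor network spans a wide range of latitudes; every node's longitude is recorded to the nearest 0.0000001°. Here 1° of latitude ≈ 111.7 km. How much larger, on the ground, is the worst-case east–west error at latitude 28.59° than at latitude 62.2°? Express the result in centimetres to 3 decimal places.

0.230 centimetres

Rounding to 7 decimal places leaves the longitude within ±5e-08° of the true value.
At 28.59°: 5e-08° × 111700 × cos 28.59° = 5e-08 × 111700 × 0.8781 ≈ 0.004904 m.
At 62.2°: 5e-08° × 111700 × cos 62.2° = 5e-08 × 111700 × 0.4664 ≈ 0.0026048 m.
Difference: 0.004904 − 0.0026048 = 0.0022992 m.
That is 0.00229923 m = 0.22992 cm.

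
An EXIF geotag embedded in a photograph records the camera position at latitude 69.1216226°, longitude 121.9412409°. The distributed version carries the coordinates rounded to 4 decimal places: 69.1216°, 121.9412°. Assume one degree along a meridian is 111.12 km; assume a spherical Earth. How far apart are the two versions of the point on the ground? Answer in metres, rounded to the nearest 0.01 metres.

Δlat = 69.1216226 − 69.1216 = +0.0000226°; Δlon = 121.9412409 − 121.9412 = +0.0000409°.
North–south shift: 0.0000226 × 111120 = 2.51131 m.
E–W at 69.1216°: 0.0000409° × 111120 × cos 69.1216° = 0.0000409 × 111120 × 0.3564 ≈ 1.6197 m.
Distance: √(2.51131² + 1.6197²) ≈ 2.98833 m.

2.99 metres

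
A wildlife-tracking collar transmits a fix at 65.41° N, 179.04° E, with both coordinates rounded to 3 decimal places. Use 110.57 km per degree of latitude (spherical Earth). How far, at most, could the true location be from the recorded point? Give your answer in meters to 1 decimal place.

Rounding to 3 decimal places leaves each coordinate within ±0.0005° of the true value.
Latitude error → 0.0005 × 110570 = 55.285 m along the meridian.
Longitude error → 0.0005 × 110570 × cos 65.41° = 0.0005 × 110570 × 0.4161 ≈ 23.0053 m.
The two errors are perpendicular, so the maximum displacement is √(55.285² + 23.0053²) ≈ 59.8805 m.

59.9 meters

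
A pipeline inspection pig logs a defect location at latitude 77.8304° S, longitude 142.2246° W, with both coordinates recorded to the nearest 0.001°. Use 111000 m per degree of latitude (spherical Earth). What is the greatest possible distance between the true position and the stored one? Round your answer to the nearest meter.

57 meters

Rounding to 3 decimal places leaves each coordinate within ±0.0005° of the true value.
North–south component: 0.0005° × 111000 = 55.5 m.
Longitude error → 0.0005 × 111000 × cos 77.8304° = 0.0005 × 111000 × 0.2108 ≈ 11.6997 m.
Worst case both components are at the extreme and orthogonal: √(55.5² + 11.6997²) ≈ 56.7198 m.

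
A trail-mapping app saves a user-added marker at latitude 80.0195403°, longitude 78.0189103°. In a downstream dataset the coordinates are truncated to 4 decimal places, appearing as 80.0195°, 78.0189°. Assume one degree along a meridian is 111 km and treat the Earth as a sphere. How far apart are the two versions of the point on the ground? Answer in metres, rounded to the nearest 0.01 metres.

4.48 metres

The latitude changed by +0.0000403° and the longitude by +0.0000103°.
N–S: 0.0000403° × 111000 m/° = 4.4733 m.
East–west at this latitude: 0.0000103° × 111000 × cos 80.0195° ≈ 0.0000103 × 19237.7 = 0.198149 m.
Hypotenuse of the two orthogonal shifts: √(4.4733² + 0.198149²) = 4.47769 m.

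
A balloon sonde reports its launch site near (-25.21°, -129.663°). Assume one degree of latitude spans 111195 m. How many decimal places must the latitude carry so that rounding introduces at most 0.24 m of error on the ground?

One degree of latitude covers 111195 m.
N decimal places → at most half a unit in the last place, 0.5 × 10⁻ᴺ° = 111195/2 × 10⁻ᴺ m.
Need 0.5 × 111195 × 10⁻ᴺ ≤ 0.24 → 10⁻ᴺ ≤ 4.317e-06, so N ≥ 5.36.
N = 5 would give 0.556 m (too coarse); N = 6 gives 0.0556 m ≤ 0.24 m.

6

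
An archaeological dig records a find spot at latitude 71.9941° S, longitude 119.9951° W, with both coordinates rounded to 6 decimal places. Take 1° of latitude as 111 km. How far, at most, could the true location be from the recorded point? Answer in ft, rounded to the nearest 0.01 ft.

Rounding to 6 decimal places leaves each coordinate within ±5e-07° of the true value.
North–south component: 5e-07° × 111000 = 0.0555 m.
East–west component at 71.9941°: 5e-07° × 111000 × cos 71.9941° ≈ 5e-07 × 34311.8 ≈ 0.0171559 m.
The two errors are perpendicular, so the maximum displacement is √(0.0555² + 0.0171559²) ≈ 0.0580911 m.
Converting: 0.0580911 m × 3.2808 ft/m ≈ 0.19059 ft.

0.19 ft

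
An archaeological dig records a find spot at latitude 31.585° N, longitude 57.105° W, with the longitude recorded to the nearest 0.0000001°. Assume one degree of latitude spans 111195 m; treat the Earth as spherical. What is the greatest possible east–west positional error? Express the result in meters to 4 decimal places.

0.0047 meters

Rounding to 7 decimal places leaves the longitude within ±5e-08° of the true value.
Parallels shrink by cos φ, so at 31.585° a degree of longitude is 111195 × 0.8519 ≈ 94723 m.
So at most 5e-08° × 94723 ≈ 0.00473615 m east–west.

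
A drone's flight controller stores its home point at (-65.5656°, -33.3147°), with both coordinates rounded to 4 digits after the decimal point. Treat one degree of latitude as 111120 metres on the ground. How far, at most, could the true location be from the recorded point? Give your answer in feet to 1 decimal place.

19.7 feet

Rounding to 4 decimal places leaves each coordinate within ±5e-05° of the true value.
Latitude error → 5e-05 × 111120 = 5.556 m along the meridian.
East–west component at 65.5656°: 5e-05° × 111120 × cos 65.5656° ≈ 5e-05 × 45964.9 ≈ 2.29825 m.
The two errors are perpendicular, so the maximum displacement is √(5.556² + 2.29825²) ≈ 6.01258 m.
Converting: 6.01258 m × 3.2808 ft/m ≈ 19.726 ft.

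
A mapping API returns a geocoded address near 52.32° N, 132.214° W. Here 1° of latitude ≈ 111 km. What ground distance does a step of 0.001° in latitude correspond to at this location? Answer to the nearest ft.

Along a meridian 0.001° is 0.001 × 111000 = 111 m.
Converting: 111 m × 3.2808 ft/m ≈ 364.17 ft.

364 ft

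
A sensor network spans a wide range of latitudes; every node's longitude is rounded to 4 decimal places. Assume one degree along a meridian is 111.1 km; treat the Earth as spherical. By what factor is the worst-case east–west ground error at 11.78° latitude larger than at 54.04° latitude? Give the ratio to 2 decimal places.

Rounding to 4 decimal places leaves the longitude within ±5e-05° of the true value.
At 11.78°: 5e-05° × 111100 × cos 11.78° = 5e-05 × 111100 × 0.9789 ≈ 5.438 m.
Error at 54.04° = 5e-05° × 111100 × cos 54.04° ≈ 5.555 × 0.5872 = 3.262 m.
Ratio: 5.438 / 3.262 = cos 11.78° / cos 54.04° ≈ 1.6671.

1.67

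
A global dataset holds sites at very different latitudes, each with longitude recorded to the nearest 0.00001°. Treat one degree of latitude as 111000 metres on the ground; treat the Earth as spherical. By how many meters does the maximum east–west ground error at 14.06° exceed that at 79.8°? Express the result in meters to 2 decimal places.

0.44 meters

Rounding to 5 decimal places leaves the longitude within ±5e-06° of the true value.
Error at 14.06° = 5e-06° × 111000 × cos 14.06° ≈ 0.555 × 0.9700 = 0.53837 m.
At 79.8°: 5e-06° × 111000 × cos 79.8° = 5e-06 × 111000 × 0.1771 ≈ 0.098282 m.
Difference: 0.53837 − 0.098282 = 0.44009 m.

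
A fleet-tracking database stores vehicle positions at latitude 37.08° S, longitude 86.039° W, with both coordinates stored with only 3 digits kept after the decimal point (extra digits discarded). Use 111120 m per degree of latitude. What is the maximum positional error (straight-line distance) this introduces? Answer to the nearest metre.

142 metres

Truncating at 3 decimal places can drop up to a full unit in the last place, so each coordinate may be off by as much as 0.001°.
Latitude error → 0.001 × 111120 = 111.12 m along the meridian.
Longitude error → 0.001 × 111120 × cos 37.08° = 0.001 × 111120 × 0.7978 ≈ 88.6509 m.
The two errors are perpendicular, so the maximum displacement is √(111.12² + 88.6509²) ≈ 142.15 m.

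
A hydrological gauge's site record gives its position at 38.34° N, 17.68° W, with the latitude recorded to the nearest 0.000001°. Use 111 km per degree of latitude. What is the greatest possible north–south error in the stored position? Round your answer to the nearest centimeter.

6 centimeters

Rounding to 6 decimal places leaves the latitude within ±5e-07° of the true value.
So the N–S error is at most 5e-07 × 111000 = 0.0555 m.
That is 0.0555 m = 5.55 cm.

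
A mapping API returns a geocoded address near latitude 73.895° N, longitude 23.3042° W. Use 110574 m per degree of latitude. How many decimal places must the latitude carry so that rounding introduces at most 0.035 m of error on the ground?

One degree of latitude covers 110574 m.
With N decimal places the half-ulp bound is 0.5·10⁻ᴺ°, or 0.5·10⁻ᴺ × 110574 m on the ground.
Need 0.5 × 110574 × 10⁻ᴺ ≤ 0.035 → 10⁻ᴺ ≤ 6.331e-07, so N ≥ 6.20.
At 6 places the error can reach 0.0553 m, but 7 places keeps it to 0.00553 m.

7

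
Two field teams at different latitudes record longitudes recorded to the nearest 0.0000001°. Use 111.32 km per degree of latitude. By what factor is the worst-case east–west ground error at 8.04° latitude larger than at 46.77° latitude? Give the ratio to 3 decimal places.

1.446

Rounding to 7 decimal places leaves the longitude within ±5e-08° of the true value.
At 8.04°: 5e-08° × 111320 × cos 8.04° = 5e-08 × 111320 × 0.9902 ≈ 0.0055113 m.
At 46.77°: 5e-08° × 111320 × cos 46.77° = 5e-08 × 111320 × 0.6849 ≈ 0.0038123 m.
Ratio: 0.0055113 / 0.0038123 = cos 8.04° / cos 46.77° ≈ 1.4457.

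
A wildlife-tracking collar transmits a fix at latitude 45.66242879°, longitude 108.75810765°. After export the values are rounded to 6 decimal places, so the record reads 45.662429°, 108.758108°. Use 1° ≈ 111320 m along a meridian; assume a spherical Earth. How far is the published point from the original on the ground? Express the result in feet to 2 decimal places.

0.12 feet

The latitude changed by -0.00000021° and the longitude by -0.00000035°.
N–S: -0.00000021° × 111320 m/° = -0.0233772 m.
E–W at 45.6624°: -0.00000035° × 111320 × cos 45.6624° = -0.00000035 × 111320 × 0.6989 ≈ -0.0272299 m.
Combined displacement = (0.0233772² + 0.0272299²)^½ ≈ 0.0358882 m.
Converting: 0.0358882 m × 3.2808 ft/m ≈ 0.11774 ft.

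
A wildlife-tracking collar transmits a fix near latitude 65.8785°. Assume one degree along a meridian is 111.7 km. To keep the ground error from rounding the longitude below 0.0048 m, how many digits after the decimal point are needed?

At 65.8785° one degree of longitude covers 111700 × cos 65.8785° ≈ 111700 × 0.4087 ≈ 45648.8 m.
Rounding to N decimal places gives at most 0.5 × 10⁻ᴺ degrees of error, i.e. 0.5 × 10⁻ᴺ × 45648.8 m.
Setting 22824.4 × 10⁻ᴺ ≤ 0.0048 gives 10ᴺ ≥ 4.755e+06, i.e. N ≥ 6.68.
At 6 places the error can reach 0.0228 m, but 7 places keeps it to 0.00228 m.

7 decimal places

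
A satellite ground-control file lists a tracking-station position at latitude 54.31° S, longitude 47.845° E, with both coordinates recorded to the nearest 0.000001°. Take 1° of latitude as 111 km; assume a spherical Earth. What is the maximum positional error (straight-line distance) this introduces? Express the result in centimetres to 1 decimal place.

6.4 centimetres

Rounding to 6 decimal places leaves each coordinate within ±5e-07° of the true value.
Latitude error → 5e-07 × 111000 = 0.0555 m along the meridian.
East–west component at 54.31°: 5e-07° × 111000 × cos 54.31° ≈ 5e-07 × 64757.3 ≈ 0.0323787 m.
The two errors are perpendicular, so the maximum displacement is √(0.0555² + 0.0323787²) ≈ 0.0642544 m.
That is 0.0642544 m = 6.4254 cm.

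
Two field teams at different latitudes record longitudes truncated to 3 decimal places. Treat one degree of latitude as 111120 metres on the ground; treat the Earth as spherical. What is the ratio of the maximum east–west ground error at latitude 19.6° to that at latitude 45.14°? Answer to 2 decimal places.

Truncating at 3 decimal places can drop up to a full unit in the last place, so the longitude may be off by as much as 0.001°.
At 19.6°: 0.001° × 111120 × cos 19.6° = 0.001 × 111120 × 0.9421 ≈ 104.68 m.
Error at 45.14° = 0.001° × 111120 × cos 45.14° ≈ 111.12 × 0.7054 = 78.381 m.
Ratio: 104.68 / 78.381 = cos 19.6° / cos 45.14° ≈ 1.3355.

1.34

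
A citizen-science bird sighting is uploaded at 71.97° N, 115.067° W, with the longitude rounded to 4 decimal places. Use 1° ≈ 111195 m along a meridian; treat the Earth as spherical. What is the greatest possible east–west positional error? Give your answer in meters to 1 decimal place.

Rounding to 4 decimal places leaves the longitude within ±5e-05° of the true value.
At latitude 71.97° a degree of longitude spans 111195 m × cos 71.97° = 111195 × 0.3095 ≈ 34416.5 m.
So at most 5e-05° × 34416.5 ≈ 1.72083 m east–west.

1.7 meters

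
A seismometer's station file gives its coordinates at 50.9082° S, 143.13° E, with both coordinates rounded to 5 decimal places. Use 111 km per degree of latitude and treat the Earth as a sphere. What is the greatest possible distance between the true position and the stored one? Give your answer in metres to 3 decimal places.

0.656 metres

Rounding to 5 decimal places leaves each coordinate within ±5e-06° of the true value.
North–south component: 5e-06° × 111000 = 0.555 m.
East–west component at 50.9082°: 5e-06° × 111000 × cos 50.9082° ≈ 5e-06 × 69992.7 ≈ 0.349963 m.
The two errors are perpendicular, so the maximum displacement is √(0.555² + 0.349963²) ≈ 0.656125 m.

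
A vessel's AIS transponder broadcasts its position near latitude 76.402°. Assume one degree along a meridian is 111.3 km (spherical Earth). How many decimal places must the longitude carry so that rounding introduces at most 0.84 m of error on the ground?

5 decimal places

At 76.402° one degree of longitude covers 111300 × cos 76.402° ≈ 111300 × 0.2351 ≈ 26167.5 m.
With N decimal places the half-ulp bound is 0.5·10⁻ᴺ°, or 0.5·10⁻ᴺ × 26167.5 m on the ground.
Setting 13083.8 × 10⁻ᴺ ≤ 0.84 gives 10ᴺ ≥ 1.558e+04, i.e. N ≥ 4.19.
So 5 decimal places suffice (0.131 m); 4 would allow up to 1.31 m.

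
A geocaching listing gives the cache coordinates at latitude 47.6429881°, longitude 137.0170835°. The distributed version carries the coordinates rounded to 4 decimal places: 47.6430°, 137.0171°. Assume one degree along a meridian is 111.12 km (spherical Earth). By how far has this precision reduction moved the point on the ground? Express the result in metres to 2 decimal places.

Δlat = 47.6429881 − 47.6430 = -0.0000119°; Δlon = 137.0170835 − 137.0171 = -0.0000165°.
North–south shift: -0.0000119 × 111120 = -1.32233 m.
E–W at 47.643°: -0.0000165° × 111120 × cos 47.643° = -0.0000165 × 111120 × 0.6737 ≈ -1.2353 m.
Distance: √(1.32233² + 1.2353²) ≈ 1.80957 m.

1.81 metres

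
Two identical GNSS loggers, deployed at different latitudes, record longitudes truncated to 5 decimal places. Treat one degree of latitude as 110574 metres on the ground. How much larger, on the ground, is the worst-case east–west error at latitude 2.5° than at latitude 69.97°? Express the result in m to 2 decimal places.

Truncating at 5 decimal places can drop up to a full unit in the last place, so the longitude may be off by as much as 1e-05°.
Error at 2.5° = 1e-05° × 110574 × cos 2.5° ≈ 1.1057 × 0.9990 = 1.1047 m.
At 69.97°: 1e-05° × 110574 × cos 69.97° = 1e-05 × 110574 × 0.3425 ≈ 0.37873 m.
So the lower-latitude error exceeds the higher by 1.1047 − 0.37873 = 0.72596 m.

0.73 m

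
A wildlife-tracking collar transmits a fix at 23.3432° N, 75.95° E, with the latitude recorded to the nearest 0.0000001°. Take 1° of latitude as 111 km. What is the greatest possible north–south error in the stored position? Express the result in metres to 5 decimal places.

0.00555 metres

Rounding to 7 decimal places leaves the latitude within ±5e-08° of the true value.
So the N–S error is at most 5e-08 × 111000 = 0.00555 m.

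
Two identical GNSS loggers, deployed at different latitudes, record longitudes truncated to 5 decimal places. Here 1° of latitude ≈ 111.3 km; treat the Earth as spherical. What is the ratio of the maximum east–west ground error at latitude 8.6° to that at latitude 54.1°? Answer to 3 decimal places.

1.686

Truncating at 5 decimal places can drop up to a full unit in the last place, so the longitude may be off by as much as 1e-05°.
At 8.6°: 1e-05° × 111300 × cos 8.6° = 1e-05 × 111300 × 0.9888 ≈ 1.1005 m.
Error at 54.1° = 1e-05° × 111300 × cos 54.1° ≈ 1.113 × 0.5864 = 0.65263 m.
The ratio reduces to cos 8.6° / cos 54.1° = 0.9888/0.5864 ≈ 1.6862.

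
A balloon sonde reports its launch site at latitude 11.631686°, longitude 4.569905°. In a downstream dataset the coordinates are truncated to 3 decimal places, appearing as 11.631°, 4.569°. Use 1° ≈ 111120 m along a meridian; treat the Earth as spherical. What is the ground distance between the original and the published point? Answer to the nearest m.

125 m

Δlat = 11.631686 − 11.631 = +0.000686°; Δlon = 4.569905 − 4.569 = +0.000905°.
North–south shift: 0.000686 × 111120 = 76.2283 m.
East–west at this latitude: 0.000905° × 111120 × cos 11.631° ≈ 0.000905 × 108838 = 98.4987 m.
Combined displacement = (76.2283² + 98.4987²)^½ ≈ 124.55 m.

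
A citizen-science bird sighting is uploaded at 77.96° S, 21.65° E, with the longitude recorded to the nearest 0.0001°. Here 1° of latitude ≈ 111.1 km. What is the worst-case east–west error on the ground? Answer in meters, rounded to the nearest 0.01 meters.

Rounding to 4 decimal places leaves the longitude within ±5e-05° of the true value.
At latitude 77.96° a degree of longitude spans 111100 m × cos 77.96° = 111100 × 0.2086 ≈ 23174.9 m.
Maximum E–W displacement: 5e-05 × 23174.9 = 1.15874 m.

1.16 meters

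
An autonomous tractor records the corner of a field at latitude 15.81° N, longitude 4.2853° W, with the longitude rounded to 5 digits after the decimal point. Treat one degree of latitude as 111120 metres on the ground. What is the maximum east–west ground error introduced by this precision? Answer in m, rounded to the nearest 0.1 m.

Rounding to 5 decimal places leaves the longitude within ±5e-06° of the true value.
One degree of longitude at 15.81° is 111120 × cos 15.81° ≈ 111120 × 0.9622 = 106916 m.
East–west error: 5e-06° × 106916 m/° ≈ 0.534582 m.

0.5 m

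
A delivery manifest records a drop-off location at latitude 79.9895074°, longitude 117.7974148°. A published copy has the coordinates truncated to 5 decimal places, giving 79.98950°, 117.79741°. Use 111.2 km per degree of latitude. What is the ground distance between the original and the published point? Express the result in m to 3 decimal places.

0.828 m

Δlat = 79.9895074 − 79.98950 = +0.0000074°; Δlon = 117.7974148 − 117.79741 = +0.0000048°.
N–S: 0.0000074° × 111200 m/° = 0.82288 m.
East–west at this latitude: 0.0000048° × 111200 × cos 79.9895° ≈ 0.0000048 × 19329.7 = 0.0927828 m.
Hypotenuse of the two orthogonal shifts: √(0.82288² + 0.0927828²) = 0.828094 m.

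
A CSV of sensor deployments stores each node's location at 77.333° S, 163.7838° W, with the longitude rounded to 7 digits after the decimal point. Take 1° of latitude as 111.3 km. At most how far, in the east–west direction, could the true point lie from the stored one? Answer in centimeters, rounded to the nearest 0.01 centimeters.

Rounding to 7 decimal places leaves the longitude within ±5e-08° of the true value.
Parallels shrink by cos φ, so at 77.333° a degree of longitude is 111300 × 0.2193 ≈ 24406.3 m.
So at most 5e-08° × 24406.3 ≈ 0.00122032 m east–west.
That is 0.00122032 m = 0.12203 cm.

0.12 centimeters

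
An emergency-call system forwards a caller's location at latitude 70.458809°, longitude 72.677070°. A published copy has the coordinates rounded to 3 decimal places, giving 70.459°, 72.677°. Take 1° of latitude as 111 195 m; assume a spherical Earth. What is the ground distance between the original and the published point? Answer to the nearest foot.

The latitude changed by -0.000191° and the longitude by +0.000070°.
North–south shift: -0.000191 × 111195 = -21.2382 m.
E–W at 70.459°: 0.000070° × 111195 × cos 70.459° = 0.000070 × 111195 × 0.3345 ≈ 2.60349 m.
Combined displacement = (21.2382² + 2.60349²)^½ ≈ 21.3972 m.
Converting: 21.3972 m × 3.2808 ft/m ≈ 70.201 ft.

70 feet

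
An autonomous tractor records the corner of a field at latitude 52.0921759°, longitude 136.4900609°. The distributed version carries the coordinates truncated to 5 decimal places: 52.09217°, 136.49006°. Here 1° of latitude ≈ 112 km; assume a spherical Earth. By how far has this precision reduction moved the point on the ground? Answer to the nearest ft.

Δlat = 52.0921759 − 52.09217 = +0.0000059°; Δlon = 136.4900609 − 136.49006 = +0.0000009°.
N–S: 0.0000059° × 112000 m/° = 0.6608 m.
E–W at 52.0922°: 0.0000009° × 112000 × cos 52.0922° = 0.0000009 × 112000 × 0.6144 ≈ 0.0619308 m.
Hypotenuse of the two orthogonal shifts: √(0.6608² + 0.0619308²) = 0.663696 m.
In feet: 0.663696 m ÷ 0.3048 ≈ 2.1775 ft.

2 ft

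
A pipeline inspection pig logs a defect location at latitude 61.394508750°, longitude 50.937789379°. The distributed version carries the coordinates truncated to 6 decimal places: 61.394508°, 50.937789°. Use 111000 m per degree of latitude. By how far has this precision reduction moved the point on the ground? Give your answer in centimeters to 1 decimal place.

Δlat = 61.394508750 − 61.394508 = +0.000000750°; Δlon = 50.937789379 − 50.937789 = +0.000000379°.
N–S: 0.000000750° × 111000 m/° = 0.08325 m.
East–west at this latitude: 0.000000379° × 111000 × cos 61.3945° ≈ 0.000000379 × 53144.1 = 0.0201416 m.
Combined displacement = (0.08325² + 0.0201416²)^½ ≈ 0.0856519 m.
That is 0.0856519 m = 8.5652 cm.

8.6 centimeters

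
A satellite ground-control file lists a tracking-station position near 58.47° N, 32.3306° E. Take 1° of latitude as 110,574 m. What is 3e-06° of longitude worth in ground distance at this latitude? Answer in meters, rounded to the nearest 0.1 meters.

One degree of longitude here spans 110574 × cos 58.47° = 110574 × 0.5229 ≈ 57824.1 m; 3e-06° of that is 0.173472 m.

0.2 meters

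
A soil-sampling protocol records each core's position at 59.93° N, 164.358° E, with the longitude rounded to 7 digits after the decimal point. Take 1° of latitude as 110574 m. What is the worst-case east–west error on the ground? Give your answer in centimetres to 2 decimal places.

0.28 centimetres

Rounding to 7 decimal places leaves the longitude within ±5e-08° of the true value.
At latitude 59.93° a degree of longitude spans 110574 m × cos 59.93° = 110574 × 0.5011 ≈ 55404 m.
Maximum E–W displacement: 5e-08 × 55404 = 0.0027702 m.
That is 0.0027702 m = 0.27702 cm.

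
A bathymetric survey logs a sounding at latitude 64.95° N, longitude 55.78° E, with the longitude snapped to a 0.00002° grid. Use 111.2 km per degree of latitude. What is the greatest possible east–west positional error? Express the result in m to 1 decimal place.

0.5 m

With a 0.00002° grid the true value lies within half a step, ±0.00002°/2 = ±1e-05°, of the stored one.
One degree of longitude at 64.95° is 111200 × cos 64.95° ≈ 111200 × 0.4234 = 47083.1 m.
Maximum E–W displacement: 1e-05 × 47083.1 = 0.470831 m.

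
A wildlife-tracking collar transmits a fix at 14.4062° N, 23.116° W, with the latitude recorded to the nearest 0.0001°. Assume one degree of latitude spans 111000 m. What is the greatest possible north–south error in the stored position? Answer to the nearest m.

Rounding to 4 decimal places leaves the latitude within ±5e-05° of the true value.
Along the meridian that is 5e-05° × 111000 m/° = 5.55 m.

6 m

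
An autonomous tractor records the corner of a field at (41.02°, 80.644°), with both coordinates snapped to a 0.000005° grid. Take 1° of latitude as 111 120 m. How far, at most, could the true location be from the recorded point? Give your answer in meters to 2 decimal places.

With a 0.000005° grid the true value lies within half a step, ±0.000005°/2 = ±2.5e-06°, of the stored one.
N–S: 2.5e-06° × 111120 m/° = 0.2778 m.
Longitude error → 2.5e-06 × 111120 × cos 41.02° = 2.5e-06 × 111120 × 0.7545 ≈ 0.209595 m.
Combining orthogonally: (0.2778² + 0.209595²)^½ ≈ 0.347998 m.

0.35 meters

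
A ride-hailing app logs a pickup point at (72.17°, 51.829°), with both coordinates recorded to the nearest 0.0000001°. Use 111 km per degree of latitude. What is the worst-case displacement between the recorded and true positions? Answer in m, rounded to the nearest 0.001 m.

Rounding to 7 decimal places leaves each coordinate within ±5e-08° of the true value.
Latitude error → 5e-08 × 111000 = 0.00555 m along the meridian.
E–W at 72.17°: 5e-08° × 111000 × cos 72.17° = 5e-08 × 111000 × 0.3062 ≈ 0.00169938 m.
Combining orthogonally: (0.00555² + 0.00169938²)^½ ≈ 0.00580434 m.

0.006 m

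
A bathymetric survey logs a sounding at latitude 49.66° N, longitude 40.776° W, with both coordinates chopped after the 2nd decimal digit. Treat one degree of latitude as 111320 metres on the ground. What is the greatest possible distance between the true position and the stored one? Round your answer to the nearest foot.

4351 feet

Truncating at 2 decimal places can drop up to a full unit in the last place, so each coordinate may be off by as much as 0.01°.
N–S: 0.01° × 111320 m/° = 1113.2 m.
Longitude error → 0.01 × 111320 × cos 49.66° = 0.01 × 111320 × 0.6473 ≈ 720.599 m.
Worst case both components are at the extreme and orthogonal: √(1113.2² + 720.599²) ≈ 1326.08 m.
In feet: 1326.08 m ÷ 0.3048 ≈ 4350.6 ft.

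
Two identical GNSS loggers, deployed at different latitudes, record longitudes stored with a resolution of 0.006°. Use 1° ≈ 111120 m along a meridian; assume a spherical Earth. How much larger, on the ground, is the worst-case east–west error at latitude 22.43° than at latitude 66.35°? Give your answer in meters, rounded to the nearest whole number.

174 meters

With a 0.006° grid the true value lies within half a step, ±0.006°/2 = ±0.003°, of the stored one.
Error at 22.43° = 0.003° × 111120 × cos 22.43° ≈ 333.36 × 0.9243 = 308.14 m.
At 66.35°: 0.003° × 111120 × cos 66.35° = 0.003 × 111120 × 0.4011 ≈ 133.73 m.
Difference: 308.14 − 133.73 = 174.41 m.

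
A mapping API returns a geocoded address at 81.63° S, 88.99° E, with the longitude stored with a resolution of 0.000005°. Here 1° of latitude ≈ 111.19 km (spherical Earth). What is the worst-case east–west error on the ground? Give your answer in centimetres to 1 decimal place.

4.0 centimetres

With a 0.000005° grid the true value lies within half a step, ±0.000005°/2 = ±2.5e-06°, of the stored one.
At latitude 81.63° a degree of longitude spans 111190 m × cos 81.63° = 111190 × 0.1456 ≈ 16185.4 m.
East–west error: 2.5e-06° × 16185.4 m/° ≈ 0.0404634 m.
That is 0.0404634 m = 4.0463 cm.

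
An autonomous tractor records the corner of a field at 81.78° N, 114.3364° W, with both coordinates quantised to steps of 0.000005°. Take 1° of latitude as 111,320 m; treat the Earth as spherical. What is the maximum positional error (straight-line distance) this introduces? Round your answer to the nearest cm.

28 cm

With a 0.000005° grid the true value lies within half a step, ±0.000005°/2 = ±2.5e-06°, of the stored one.
Latitude error → 2.5e-06 × 111320 = 0.2783 m along the meridian.
E–W at 81.78°: 2.5e-06° × 111320 × cos 81.78° = 2.5e-06 × 111320 × 0.1430 ≈ 0.0397898 m.
The two errors are perpendicular, so the maximum displacement is √(0.2783² + 0.0397898²) ≈ 0.28113 m.
That is 0.28113 m = 28.113 cm.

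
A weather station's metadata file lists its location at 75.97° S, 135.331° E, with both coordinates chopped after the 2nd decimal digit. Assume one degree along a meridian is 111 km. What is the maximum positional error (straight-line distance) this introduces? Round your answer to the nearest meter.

Truncating at 2 decimal places can drop up to a full unit in the last place, so each coordinate may be off by as much as 0.01°.
North–south component: 0.01° × 111000 = 1110 m.
E–W at 75.97°: 0.01° × 111000 × cos 75.97° = 0.01 × 111000 × 0.2424 ≈ 269.097 m.
The two errors are perpendicular, so the maximum displacement is √(1110² + 269.097²) ≈ 1142.15 m.

1142 meters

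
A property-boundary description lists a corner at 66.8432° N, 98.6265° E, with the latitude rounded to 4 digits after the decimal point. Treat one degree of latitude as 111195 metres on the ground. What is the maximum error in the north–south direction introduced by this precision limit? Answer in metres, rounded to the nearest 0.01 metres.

Rounding to 4 decimal places leaves the latitude within ±5e-05° of the true value.
North–south distance: 5e-05° × 111195 m/° = 5.55975 m.

5.56 metres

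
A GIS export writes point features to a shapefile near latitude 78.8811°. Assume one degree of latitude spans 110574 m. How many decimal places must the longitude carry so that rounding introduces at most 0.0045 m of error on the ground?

At 78.8811° one degree of longitude covers 110574 × cos 78.8811° ≈ 110574 × 0.1928 ≈ 21323.7 m.
With N decimal places the half-ulp bound is 0.5·10⁻ᴺ°, or 0.5·10⁻ᴺ × 21323.7 m on the ground.
Setting 10661.9 × 10⁻ᴺ ≤ 0.0045 gives 10ᴺ ≥ 2.369e+06, i.e. N ≥ 6.37.
So 7 decimal places suffice (0.00107 m); 6 would allow up to 0.0107 m.

7 decimal places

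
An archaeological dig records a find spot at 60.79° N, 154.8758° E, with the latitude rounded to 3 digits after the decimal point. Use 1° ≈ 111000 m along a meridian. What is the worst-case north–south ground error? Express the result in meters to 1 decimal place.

55.5 meters

Rounding to 3 decimal places leaves the latitude within ±0.0005° of the true value.
So the N–S error is at most 0.0005 × 111000 = 55.5 m.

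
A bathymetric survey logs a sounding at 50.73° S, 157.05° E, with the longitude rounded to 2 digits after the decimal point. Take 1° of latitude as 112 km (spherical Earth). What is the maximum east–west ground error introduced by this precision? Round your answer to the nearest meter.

Rounding to 2 decimal places leaves the longitude within ±0.005° of the true value.
At latitude 50.73° a degree of longitude spans 112000 m × cos 50.73° = 112000 × 0.6330 ≈ 70893.3 m.
Maximum E–W displacement: 0.005 × 70893.3 = 354.466 m.

354 meters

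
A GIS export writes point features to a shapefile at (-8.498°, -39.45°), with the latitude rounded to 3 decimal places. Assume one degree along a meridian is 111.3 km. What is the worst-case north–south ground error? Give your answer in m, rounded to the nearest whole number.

56 m

Rounding to 3 decimal places leaves the latitude within ±0.0005° of the true value.
North–south distance: 0.0005° × 111300 m/° = 55.65 m.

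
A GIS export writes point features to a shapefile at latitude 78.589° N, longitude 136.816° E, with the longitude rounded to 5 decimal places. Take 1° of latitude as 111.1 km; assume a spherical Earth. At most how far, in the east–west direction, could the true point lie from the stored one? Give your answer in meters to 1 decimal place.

Rounding to 5 decimal places leaves the longitude within ±5e-06° of the true value.
One degree of longitude at 78.589° is 111100 × cos 78.589° ≈ 111100 × 0.1978 = 21980.6 m.
Maximum E–W displacement: 5e-06 × 21980.6 = 0.109903 m.

0.1 meters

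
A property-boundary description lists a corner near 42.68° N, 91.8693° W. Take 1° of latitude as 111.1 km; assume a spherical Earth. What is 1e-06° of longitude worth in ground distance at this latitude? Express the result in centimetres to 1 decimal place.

One degree of longitude here spans 111100 × cos 42.68° = 111100 × 0.7352 ≈ 81675.3 m; 1e-06° of that is 0.0816753 m.
That is 0.0816753 m = 8.1675 cm.

8.2 centimetres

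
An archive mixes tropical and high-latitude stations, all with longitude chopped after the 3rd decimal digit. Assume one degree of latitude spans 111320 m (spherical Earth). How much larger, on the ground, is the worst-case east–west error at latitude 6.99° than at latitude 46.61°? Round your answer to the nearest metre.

34 metres

Truncating at 3 decimal places can drop up to a full unit in the last place, so the longitude may be off by as much as 0.001°.
Error at 6.99° = 0.001° × 111320 × cos 6.99° ≈ 111.32 × 0.9926 = 110.49 m.
At 46.61°: 0.001° × 111320 × cos 46.61° = 0.001 × 111320 × 0.6870 ≈ 76.472 m.
So the lower-latitude error exceeds the higher by 110.49 − 76.472 = 34.02 m.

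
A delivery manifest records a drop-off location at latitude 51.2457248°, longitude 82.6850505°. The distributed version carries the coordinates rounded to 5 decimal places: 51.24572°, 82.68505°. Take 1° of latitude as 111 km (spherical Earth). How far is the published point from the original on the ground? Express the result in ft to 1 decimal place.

1.8 ft

The latitude changed by +0.0000048° and the longitude by +0.0000005°.
North–south shift: 0.0000048 × 111000 = 0.5328 m.
E–W at 51.2457°: 0.0000005° × 111000 × cos 51.2457° = 0.0000005 × 111000 × 0.6260 ≈ 0.034742 m.
Distance: √(0.5328² + 0.034742²) ≈ 0.533931 m.
In feet: 0.533931 m ÷ 0.3048 ≈ 1.7517 ft.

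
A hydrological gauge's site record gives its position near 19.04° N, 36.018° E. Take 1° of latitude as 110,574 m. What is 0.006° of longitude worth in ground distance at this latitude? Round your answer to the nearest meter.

627 meters

At 19.04° a degree of longitude is 110574 × cos 19.04° ≈ 104525 m, so 0.006° corresponds to 627.148 m.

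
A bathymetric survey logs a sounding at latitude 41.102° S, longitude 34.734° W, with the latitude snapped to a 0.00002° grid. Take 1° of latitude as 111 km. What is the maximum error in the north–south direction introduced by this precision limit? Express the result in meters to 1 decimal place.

1.1 meters

With a 0.00002° grid the true value lies within half a step, ±0.00002°/2 = ±1e-05°, of the stored one.
Along the meridian that is 1e-05° × 111000 m/° = 1.11 m.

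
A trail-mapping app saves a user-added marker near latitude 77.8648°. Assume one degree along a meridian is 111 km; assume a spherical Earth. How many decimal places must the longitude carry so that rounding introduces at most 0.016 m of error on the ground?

6 decimal places

At 77.8648° one degree of longitude covers 111000 × cos 77.8648° ≈ 111000 × 0.2102 ≈ 23334.3 m.
With N decimal places the half-ulp bound is 0.5·10⁻ᴺ°, or 0.5·10⁻ᴺ × 23334.3 m on the ground.
Need 0.5 × 23334.3 × 10⁻ᴺ ≤ 0.016 → 10⁻ᴺ ≤ 1.371e-06, so N ≥ 5.86.
So 6 decimal places suffice (0.0117 m); 5 would allow up to 0.117 m.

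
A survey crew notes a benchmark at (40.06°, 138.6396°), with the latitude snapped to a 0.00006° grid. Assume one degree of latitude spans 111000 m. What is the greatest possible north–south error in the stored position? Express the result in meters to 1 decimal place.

3.3 meters

With a 0.00006° grid the true value lies within half a step, ±0.00006°/2 = ±3e-05°, of the stored one.
Along the meridian that is 3e-05° × 111000 m/° = 3.33 m.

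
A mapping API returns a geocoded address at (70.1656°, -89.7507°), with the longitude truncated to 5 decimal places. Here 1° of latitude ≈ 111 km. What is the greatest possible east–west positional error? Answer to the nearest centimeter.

Truncating at 5 decimal places can drop up to a full unit in the last place, so the longitude may be off by as much as 1e-05°.
Parallels shrink by cos φ, so at 70.1656° a degree of longitude is 111000 × 0.3393 ≈ 37662.6 m.
Maximum E–W displacement: 1e-05 × 37662.6 = 0.376626 m.
That is 0.376626 m = 37.663 cm.

38 centimeters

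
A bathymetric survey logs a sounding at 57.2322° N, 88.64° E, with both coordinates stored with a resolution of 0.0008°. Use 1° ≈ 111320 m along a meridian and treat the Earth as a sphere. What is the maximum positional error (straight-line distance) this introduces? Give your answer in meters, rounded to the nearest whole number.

51 meters

With a 0.0008° grid the true value lies within half a step, ±0.0008°/2 = ±0.0004°, of the stored one.
N–S: 0.0004° × 111320 m/° = 44.528 m.
East–west component at 57.2322°: 0.0004° × 111320 × cos 57.2322° ≈ 0.0004 × 60250.4 ≈ 24.1001 m.
The two errors are perpendicular, so the maximum displacement is √(44.528² + 24.1001²) ≈ 50.6316 m.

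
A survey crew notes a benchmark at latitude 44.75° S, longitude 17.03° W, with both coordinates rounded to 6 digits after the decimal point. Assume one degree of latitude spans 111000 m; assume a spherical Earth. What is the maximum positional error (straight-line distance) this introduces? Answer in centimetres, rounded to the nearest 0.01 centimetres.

Rounding to 6 decimal places leaves each coordinate within ±5e-07° of the true value.
N–S: 5e-07° × 111000 m/° = 0.0555 m.
Longitude error → 5e-07 × 111000 × cos 44.75° = 5e-07 × 111000 × 0.7102 ≈ 0.0394153 m.
The two errors are perpendicular, so the maximum displacement is √(0.0555² + 0.0394153²) ≈ 0.0680721 m.
That is 0.0680721 m = 6.8072 cm.

6.81 centimetres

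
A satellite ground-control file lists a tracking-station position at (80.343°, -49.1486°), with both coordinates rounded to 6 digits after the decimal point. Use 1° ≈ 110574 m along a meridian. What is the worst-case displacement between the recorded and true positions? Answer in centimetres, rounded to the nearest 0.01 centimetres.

Rounding to 6 decimal places leaves each coordinate within ±5e-07° of the true value.
N–S: 5e-07° × 110574 m/° = 0.055287 m.
Longitude error → 5e-07 × 110574 × cos 80.343° = 5e-07 × 110574 × 0.1677 ≈ 0.00927437 m.
Worst case both components are at the extreme and orthogonal: √(0.055287² + 0.00927437²) ≈ 0.0560595 m.
That is 0.0560595 m = 5.6059 cm.

5.61 centimetres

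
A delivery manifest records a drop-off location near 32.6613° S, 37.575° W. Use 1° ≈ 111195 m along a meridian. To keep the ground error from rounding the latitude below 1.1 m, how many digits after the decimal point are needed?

5

One degree of latitude covers 111195 m.
Rounding to N decimal places gives at most 0.5 × 10⁻ᴺ degrees of error, i.e. 0.5 × 10⁻ᴺ × 111195 m.
Setting 55597.5 × 10⁻ᴺ ≤ 1.1 gives 10ᴺ ≥ 5.054e+04, i.e. N ≥ 4.70.
At 4 places the error can reach 5.56 m, but 5 places keeps it to 0.556 m.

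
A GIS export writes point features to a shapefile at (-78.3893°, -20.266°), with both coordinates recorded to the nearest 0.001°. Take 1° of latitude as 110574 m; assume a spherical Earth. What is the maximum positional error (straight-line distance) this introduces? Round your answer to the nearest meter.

Rounding to 3 decimal places leaves each coordinate within ±0.0005° of the true value.
North–south component: 0.0005° × 110574 = 55.287 m.
Longitude error → 0.0005 × 110574 × cos 78.3893° = 0.0005 × 110574 × 0.2013 ≈ 11.1271 m.
Worst case both components are at the extreme and orthogonal: √(55.287² + 11.1271²) ≈ 56.3956 m.

56 meters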